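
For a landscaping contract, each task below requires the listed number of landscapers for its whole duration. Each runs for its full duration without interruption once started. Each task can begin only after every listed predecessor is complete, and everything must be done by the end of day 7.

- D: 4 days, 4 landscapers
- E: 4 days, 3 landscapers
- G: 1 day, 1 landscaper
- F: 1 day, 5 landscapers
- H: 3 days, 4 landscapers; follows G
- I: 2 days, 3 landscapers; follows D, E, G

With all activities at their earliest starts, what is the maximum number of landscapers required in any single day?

Early-start schedule: D@1, E@1, G@1, F@1, H@2, I@5.
Load per day: day 1: 13, day 2: 11, day 3: 11, day 4: 11, day 5: 3, day 6: 3, day 7: 0.
Peak is 13.

13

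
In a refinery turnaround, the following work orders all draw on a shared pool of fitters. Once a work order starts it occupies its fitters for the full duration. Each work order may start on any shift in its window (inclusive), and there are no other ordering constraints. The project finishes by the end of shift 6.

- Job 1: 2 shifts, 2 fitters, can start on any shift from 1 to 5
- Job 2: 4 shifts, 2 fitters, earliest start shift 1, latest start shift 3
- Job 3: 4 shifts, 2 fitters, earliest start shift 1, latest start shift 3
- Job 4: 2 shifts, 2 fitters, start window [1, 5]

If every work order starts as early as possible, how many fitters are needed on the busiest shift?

8

Early-start schedule: Job 1@1, Job 2@1, Job 3@1, Job 4@1.
Load per shift: shift 1: 8, shift 2: 8, shift 3: 4, shift 4: 4, shift 5: 0, shift 6: 0.
Peak is 8.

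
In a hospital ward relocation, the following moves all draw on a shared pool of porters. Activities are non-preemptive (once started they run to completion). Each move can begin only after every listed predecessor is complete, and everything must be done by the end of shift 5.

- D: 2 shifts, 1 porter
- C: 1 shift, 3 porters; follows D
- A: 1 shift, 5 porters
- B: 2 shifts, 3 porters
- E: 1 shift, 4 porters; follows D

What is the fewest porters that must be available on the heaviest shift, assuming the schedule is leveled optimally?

5

Early-start (D@1, C@3, A@1, B@1, E@3) gives peak 9: s1:9  s2:4  s3:7  s4:0  s5:0.
Shift A→4, E→5.
Schedule D@1, C@3, A@4, B@1, E@5: s1:4  s2:4  s3:3  s4:5  s5:4 — peak 5.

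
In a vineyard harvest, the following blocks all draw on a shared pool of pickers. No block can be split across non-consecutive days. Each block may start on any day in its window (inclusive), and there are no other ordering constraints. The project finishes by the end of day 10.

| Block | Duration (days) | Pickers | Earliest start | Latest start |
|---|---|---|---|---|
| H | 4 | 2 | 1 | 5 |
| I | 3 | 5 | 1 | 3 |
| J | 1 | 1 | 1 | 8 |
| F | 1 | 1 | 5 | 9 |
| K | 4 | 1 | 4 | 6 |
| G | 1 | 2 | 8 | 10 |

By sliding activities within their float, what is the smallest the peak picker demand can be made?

Early-start (H@1, I@1, J@1, F@5, K@4, G@8) gives peak 8: d1:8  d2:7  d3:7  d4:3  d5:2  d6:1  d7:1  d8:2  d9:0  d10:0.
Shift H→4, J→4.
Schedule H@4, I@1, J@4, F@5, K@4, G@8: d1:5  d2:5  d3:5  d4:4  d5:4  d6:3  d7:3  d8:2  d9:0  d10:0 — peak 5.

5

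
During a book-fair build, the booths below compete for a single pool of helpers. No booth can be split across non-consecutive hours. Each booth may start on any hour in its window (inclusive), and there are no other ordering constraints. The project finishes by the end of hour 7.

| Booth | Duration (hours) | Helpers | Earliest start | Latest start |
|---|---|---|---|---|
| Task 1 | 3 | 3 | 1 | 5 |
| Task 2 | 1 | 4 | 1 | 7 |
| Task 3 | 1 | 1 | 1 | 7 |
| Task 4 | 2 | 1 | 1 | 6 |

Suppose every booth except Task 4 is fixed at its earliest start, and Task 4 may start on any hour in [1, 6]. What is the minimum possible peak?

Task 4@1: h1:9  h2:4  h3:3  h4:0  h5:0  h6:0  h7:0 → peak 9
Task 4@2: h1:8  h2:4  h3:4  h4:0  h5:0  h6:0  h7:0 → peak 8
Task 4@3: h1:8  h2:3  h3:4  h4:1  h5:0  h6:0  h7:0 → peak 8
Task 4@4: h1:8  h2:3  h3:3  h4:1  h5:1  h6:0  h7:0 → peak 8
Task 4@5: h1:8  h2:3  h3:3  h4:0  h5:1  h6:1  h7:0 → peak 8
Task 4@6: h1:8  h2:3  h3:3  h4:0  h5:0  h6:1  h7:1 → peak 8
Best is Task 4@2, peak 8.

8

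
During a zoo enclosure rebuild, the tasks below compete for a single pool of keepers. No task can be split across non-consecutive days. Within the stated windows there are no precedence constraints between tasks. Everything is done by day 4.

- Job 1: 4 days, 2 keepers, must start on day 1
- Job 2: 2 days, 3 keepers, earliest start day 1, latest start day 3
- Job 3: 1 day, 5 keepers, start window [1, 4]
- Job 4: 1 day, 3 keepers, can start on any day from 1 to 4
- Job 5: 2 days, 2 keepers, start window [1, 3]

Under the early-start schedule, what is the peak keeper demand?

15

Early-start schedule: Job 1@1, Job 2@1, Job 3@1, Job 4@1, Job 5@1.
Load per day: day 1: 15, day 2: 7, day 3: 2, day 4: 2.
Peak is 15.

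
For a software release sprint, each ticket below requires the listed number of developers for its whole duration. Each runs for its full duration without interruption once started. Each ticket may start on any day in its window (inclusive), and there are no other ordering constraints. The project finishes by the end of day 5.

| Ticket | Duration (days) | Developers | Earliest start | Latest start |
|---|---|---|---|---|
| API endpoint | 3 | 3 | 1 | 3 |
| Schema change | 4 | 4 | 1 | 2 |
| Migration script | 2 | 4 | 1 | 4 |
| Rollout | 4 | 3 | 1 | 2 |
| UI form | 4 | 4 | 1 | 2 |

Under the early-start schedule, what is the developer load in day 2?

18

At early start, day 2 has: API endpoint, Schema change, Migration script, Rollout, UI form.
Demand: 3 + 4 + 4 + 3 + 4 = 18.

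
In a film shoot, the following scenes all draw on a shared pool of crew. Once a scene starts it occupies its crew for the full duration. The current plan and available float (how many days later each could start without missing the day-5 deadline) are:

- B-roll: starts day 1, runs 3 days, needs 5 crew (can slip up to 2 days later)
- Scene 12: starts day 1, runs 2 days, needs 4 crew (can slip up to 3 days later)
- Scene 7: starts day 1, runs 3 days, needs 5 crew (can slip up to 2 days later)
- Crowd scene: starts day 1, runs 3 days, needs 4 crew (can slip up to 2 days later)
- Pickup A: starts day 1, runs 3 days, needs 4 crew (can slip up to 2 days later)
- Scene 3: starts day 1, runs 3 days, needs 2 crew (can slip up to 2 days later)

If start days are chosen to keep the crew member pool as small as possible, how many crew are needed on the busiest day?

20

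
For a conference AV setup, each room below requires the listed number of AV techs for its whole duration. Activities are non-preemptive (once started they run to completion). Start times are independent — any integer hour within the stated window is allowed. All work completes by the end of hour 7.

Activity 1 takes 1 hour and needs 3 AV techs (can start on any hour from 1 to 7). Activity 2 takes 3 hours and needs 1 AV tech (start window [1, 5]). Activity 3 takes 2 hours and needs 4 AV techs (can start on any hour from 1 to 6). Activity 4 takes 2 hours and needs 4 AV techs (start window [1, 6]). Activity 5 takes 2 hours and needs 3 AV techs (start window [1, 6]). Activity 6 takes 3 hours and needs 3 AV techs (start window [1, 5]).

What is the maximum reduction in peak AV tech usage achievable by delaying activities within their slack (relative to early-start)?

12

Early-start peak: h1:18  h2:15  h3:4  h4:0  h5:0  h6:0  h7:0 ⇒ 18.
Leveled (Activity 1@1, Activity 2@4, Activity 3@4, Activity 4@6, Activity 5@2, Activity 6@1): h1:6  h2:6  h3:6  h4:5  h5:5  h6:5  h7:4 ⇒ 6.
Reduction 18 − 6 = 12.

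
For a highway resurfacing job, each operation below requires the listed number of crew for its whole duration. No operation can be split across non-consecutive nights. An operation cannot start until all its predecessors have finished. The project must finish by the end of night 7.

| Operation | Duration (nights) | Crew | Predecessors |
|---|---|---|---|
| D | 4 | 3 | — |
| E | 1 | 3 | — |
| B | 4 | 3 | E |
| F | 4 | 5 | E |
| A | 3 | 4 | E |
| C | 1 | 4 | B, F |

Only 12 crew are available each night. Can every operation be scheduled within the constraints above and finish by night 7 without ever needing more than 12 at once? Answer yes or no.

Schedule D@1, E@1, B@2, F@2, A@5, C@6: n1:6  n2:11  n3:11  n4:11  n5:12  n6:8  n7:4 — peak 12 ≤ 12.

yes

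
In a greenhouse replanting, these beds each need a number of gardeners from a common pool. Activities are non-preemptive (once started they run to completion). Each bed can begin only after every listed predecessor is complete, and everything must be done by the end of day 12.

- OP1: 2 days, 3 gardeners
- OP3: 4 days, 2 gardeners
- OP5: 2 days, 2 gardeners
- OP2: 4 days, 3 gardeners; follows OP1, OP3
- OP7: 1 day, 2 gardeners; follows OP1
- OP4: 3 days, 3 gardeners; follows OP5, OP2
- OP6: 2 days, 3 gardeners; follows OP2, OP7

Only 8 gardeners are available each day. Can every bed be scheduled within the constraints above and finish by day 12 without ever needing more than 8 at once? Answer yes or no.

yes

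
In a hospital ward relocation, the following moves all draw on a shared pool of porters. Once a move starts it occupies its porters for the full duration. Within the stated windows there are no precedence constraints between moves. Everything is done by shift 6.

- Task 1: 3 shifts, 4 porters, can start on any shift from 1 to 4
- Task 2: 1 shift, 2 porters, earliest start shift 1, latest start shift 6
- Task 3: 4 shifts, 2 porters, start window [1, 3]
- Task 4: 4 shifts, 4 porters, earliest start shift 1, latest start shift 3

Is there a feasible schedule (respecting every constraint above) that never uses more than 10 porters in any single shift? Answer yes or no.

yes

Schedule Task 1@1, Task 2@1, Task 3@1, Task 4@2: s1:8  s2:10  s3:10  s4:6  s5:4  s6:0 — peak 10 ≤ 10.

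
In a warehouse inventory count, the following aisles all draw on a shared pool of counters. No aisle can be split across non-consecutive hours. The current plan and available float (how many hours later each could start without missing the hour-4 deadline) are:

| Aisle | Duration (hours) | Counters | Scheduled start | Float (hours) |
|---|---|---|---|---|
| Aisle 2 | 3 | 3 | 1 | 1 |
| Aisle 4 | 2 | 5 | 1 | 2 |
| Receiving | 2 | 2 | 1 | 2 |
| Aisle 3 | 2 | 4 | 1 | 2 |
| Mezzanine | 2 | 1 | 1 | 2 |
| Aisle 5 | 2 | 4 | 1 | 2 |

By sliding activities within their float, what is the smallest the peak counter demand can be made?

Early-start (Aisle 2@1, Aisle 4@1, Receiving@1, Aisle 3@1, Mezzanine@1, Aisle 5@1) gives peak 19: h1:19  h2:19  h3:3  h4:0.
Shift Aisle 3→3, Aisle 5→3.
Schedule Aisle 2@1, Aisle 4@1, Receiving@1, Aisle 3@3, Mezzanine@1, Aisle 5@3: h1:11  h2:11  h3:11  h4:8 — peak 11.
Total counter-hours = 41 over 4 hours ⇒ peak ≥ ⌈41/4⌉ = 11, so 11 is optimal.

11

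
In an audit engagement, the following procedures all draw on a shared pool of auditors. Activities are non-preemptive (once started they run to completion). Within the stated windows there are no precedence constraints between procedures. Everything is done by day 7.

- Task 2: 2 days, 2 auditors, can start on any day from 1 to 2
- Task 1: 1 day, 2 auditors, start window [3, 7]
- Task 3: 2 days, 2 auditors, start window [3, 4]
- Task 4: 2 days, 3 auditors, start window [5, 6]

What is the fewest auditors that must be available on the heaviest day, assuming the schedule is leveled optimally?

Early-start (Task 2@1, Task 1@3, Task 3@3, Task 4@5) gives peak 4: d1:2  d2:2  d3:4  d4:2  d5:3  d6:3  d7:0.
Shift Task 3→4, Task 4→6.
Schedule Task 2@1, Task 1@3, Task 3@4, Task 4@6: d1:2  d2:2  d3:2  d4:2  d5:2  d6:3  d7:3 — peak 3.
Total auditor-days = 16 over 7 days ⇒ peak ≥ ⌈16/7⌉ = 3, so 3 is optimal.

3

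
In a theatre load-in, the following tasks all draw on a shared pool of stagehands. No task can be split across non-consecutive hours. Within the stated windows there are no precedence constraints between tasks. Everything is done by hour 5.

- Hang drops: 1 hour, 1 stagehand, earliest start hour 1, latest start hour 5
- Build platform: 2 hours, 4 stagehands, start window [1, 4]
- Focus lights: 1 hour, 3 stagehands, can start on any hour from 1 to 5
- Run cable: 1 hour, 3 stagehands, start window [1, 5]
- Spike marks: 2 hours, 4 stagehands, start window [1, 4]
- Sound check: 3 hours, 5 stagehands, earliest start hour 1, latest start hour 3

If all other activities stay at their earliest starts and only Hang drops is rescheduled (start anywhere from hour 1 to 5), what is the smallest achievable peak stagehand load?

19

Hang drops@1: h1:20  h2:13  h3:5  h4:0  h5:0 → peak 20
Hang drops@2: h1:19  h2:14  h3:5  h4:0  h5:0 → peak 19
Hang drops@3: h1:19  h2:13  h3:6  h4:0  h5:0 → peak 19
Hang drops@4: h1:19  h2:13  h3:5  h4:1  h5:0 → peak 19
Hang drops@5: h1:19  h2:13  h3:5  h4:0  h5:1 → peak 19
Best is Hang drops@2, peak 19.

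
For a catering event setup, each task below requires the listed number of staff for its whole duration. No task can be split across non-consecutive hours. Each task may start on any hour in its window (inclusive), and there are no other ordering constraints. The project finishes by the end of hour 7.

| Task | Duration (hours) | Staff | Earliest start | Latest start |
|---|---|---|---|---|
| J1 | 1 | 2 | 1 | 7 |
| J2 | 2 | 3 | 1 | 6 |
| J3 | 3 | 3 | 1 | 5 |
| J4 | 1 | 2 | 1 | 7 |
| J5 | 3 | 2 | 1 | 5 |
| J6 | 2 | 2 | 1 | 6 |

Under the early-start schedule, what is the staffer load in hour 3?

5

At early start, hour 3 has: J3, J5.
Demand: 3 + 2 = 5.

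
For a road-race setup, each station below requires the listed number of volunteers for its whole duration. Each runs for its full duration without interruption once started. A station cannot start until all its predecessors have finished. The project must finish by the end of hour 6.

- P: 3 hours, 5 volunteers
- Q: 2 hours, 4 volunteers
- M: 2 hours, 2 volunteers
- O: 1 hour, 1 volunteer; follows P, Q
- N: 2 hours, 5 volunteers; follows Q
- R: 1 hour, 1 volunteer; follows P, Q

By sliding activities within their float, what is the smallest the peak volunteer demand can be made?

9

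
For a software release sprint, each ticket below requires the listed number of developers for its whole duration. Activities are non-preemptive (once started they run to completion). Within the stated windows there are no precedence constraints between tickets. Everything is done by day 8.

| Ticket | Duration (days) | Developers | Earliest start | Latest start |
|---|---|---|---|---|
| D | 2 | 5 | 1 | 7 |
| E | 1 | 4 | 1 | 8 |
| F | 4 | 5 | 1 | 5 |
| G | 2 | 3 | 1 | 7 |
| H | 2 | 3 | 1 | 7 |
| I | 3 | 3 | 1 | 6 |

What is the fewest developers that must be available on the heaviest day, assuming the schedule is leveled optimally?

Early-start (D@1, E@1, F@1, G@1, H@1, I@1) gives peak 23: d1:23  d2:19  d3:8  d4:5  d5:0  d6:0  d7:0  d8:0.
Shift E→3, F→4, H→3, I→5.
Schedule D@1, E@3, F@4, G@1, H@3, I@5: d1:8  d2:8  d3:7  d4:8  d5:8  d6:8  d7:8  d8:0 — peak 8.

8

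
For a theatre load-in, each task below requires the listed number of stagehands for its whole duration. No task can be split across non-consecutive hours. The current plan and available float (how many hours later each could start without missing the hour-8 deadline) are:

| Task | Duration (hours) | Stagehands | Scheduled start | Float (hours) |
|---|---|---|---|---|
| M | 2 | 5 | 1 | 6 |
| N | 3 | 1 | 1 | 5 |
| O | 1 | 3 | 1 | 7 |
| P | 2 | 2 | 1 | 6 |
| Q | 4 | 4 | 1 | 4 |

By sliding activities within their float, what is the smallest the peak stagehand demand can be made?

Early-start (M@1, N@1, O@1, P@1, Q@1) gives peak 15: h1:15  h2:12  h3:5  h4:4  h5:0  h6:0  h7:0  h8:0.
Shift N→3, O→7, P→7, Q→3.
Schedule M@1, N@3, O@7, P@7, Q@3: h1:5  h2:5  h3:5  h4:5  h5:5  h6:4  h7:5  h8:2 — peak 5.
Total stagehand-hours = 36 over 8 hours ⇒ peak ≥ ⌈36/8⌉ = 5, so 5 is optimal.

5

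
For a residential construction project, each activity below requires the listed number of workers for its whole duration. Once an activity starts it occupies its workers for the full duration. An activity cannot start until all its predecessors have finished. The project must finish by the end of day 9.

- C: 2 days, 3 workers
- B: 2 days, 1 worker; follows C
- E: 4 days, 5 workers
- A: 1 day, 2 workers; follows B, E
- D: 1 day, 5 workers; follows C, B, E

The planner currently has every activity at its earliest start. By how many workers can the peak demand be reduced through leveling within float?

2

Early-start peak: d1:8  d2:8  d3:6  d4:6  d5:7  d6:0  d7:0  d8:0  d9:0 ⇒ 8.
Leveled (C@1, B@3, E@3, A@7, D@8): d1:3  d2:3  d3:6  d4:6  d5:5  d6:5  d7:2  d8:5  d9:0 ⇒ 6.
Reduction 8 − 6 = 2.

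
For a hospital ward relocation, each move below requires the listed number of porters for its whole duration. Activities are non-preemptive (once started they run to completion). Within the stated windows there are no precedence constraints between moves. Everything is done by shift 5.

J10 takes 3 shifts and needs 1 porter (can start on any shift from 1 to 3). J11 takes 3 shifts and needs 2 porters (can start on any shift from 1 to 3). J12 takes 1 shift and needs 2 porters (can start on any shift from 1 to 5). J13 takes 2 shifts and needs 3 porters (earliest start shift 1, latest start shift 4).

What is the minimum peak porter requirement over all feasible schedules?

4

Early-start (J10@1, J11@1, J12@1, J13@1) gives peak 8: s1:8  s2:6  s3:3  s4:0  s5:0.
Shift J11→3, J12→4.
Schedule J10@1, J11@3, J12@4, J13@1: s1:4  s2:4  s3:3  s4:4  s5:2 — peak 4.
Total porter-shifts = 17 over 5 shifts ⇒ peak ≥ ⌈17/5⌉ = 4, so 4 is optimal.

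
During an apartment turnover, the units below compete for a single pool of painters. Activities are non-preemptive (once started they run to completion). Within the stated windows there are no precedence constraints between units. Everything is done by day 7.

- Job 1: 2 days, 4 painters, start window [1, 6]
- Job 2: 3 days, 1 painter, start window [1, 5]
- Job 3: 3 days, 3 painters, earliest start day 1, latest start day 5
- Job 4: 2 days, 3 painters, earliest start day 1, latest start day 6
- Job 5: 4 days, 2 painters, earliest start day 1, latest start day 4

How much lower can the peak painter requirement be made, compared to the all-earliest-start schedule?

8

Early-start peak: d1:13  d2:13  d3:6  d4:2  d5:0  d6:0  d7:0 ⇒ 13.
Leveled (Job 1@1, Job 2@1, Job 3@3, Job 4@6, Job 5@4): d1:5  d2:5  d3:4  d4:5  d5:5  d6:5  d7:5 ⇒ 5.
Reduction 13 − 5 = 8.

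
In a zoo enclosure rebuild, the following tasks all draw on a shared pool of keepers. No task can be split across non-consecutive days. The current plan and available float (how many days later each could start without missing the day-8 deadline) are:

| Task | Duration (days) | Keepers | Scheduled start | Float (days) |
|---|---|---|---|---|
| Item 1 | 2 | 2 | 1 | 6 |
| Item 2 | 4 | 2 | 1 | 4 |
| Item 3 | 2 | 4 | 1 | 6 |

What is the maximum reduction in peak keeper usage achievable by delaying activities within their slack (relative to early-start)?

Early-start peak: d1:8  d2:8  d3:2  d4:2  d5:0  d6:0  d7:0  d8:0 ⇒ 8.
Leveled (Item 1@1, Item 2@1, Item 3@5): d1:4  d2:4  d3:2  d4:2  d5:4  d6:4  d7:0  d8:0 ⇒ 4.
Reduction 8 − 4 = 4.

4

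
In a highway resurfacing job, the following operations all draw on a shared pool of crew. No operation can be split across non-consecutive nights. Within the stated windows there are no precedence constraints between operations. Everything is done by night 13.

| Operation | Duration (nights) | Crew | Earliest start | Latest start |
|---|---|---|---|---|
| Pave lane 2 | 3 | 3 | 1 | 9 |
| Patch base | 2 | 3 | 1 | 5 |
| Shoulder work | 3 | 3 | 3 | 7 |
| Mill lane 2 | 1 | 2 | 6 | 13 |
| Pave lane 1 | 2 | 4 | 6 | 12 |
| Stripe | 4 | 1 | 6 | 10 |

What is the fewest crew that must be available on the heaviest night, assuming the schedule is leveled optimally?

4

Early-start (Pave lane 2@1, Patch base@1, Shoulder work@3, Mill lane 2@6, Pave lane 1@6, Stripe@6) gives peak 7: n1:6  n2:6  n3:6  n4:3  n5:3  n6:7  n7:5  n8:1  n9:1  n10:0  n11:0  n12:0  n13:0.
Shift Patch base→4, Shoulder work→6, Mill lane 2→9, Pave lane 1→10.
Schedule Pave lane 2@1, Patch base@4, Shoulder work@6, Mill lane 2@9, Pave lane 1@10, Stripe@6: n1:3  n2:3  n3:3  n4:3  n5:3  n6:4  n7:4  n8:4  n9:3  n10:4  n11:4  n12:0  n13:0 — peak 4.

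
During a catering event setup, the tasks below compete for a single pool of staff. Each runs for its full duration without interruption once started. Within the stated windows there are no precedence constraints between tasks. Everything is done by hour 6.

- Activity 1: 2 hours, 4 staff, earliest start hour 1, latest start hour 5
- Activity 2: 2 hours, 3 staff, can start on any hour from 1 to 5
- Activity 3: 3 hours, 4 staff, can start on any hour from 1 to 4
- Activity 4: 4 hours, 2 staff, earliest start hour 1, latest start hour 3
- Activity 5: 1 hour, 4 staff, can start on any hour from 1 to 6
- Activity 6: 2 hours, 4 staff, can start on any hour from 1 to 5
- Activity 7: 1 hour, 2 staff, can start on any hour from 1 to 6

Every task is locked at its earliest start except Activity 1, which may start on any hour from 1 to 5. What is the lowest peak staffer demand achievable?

19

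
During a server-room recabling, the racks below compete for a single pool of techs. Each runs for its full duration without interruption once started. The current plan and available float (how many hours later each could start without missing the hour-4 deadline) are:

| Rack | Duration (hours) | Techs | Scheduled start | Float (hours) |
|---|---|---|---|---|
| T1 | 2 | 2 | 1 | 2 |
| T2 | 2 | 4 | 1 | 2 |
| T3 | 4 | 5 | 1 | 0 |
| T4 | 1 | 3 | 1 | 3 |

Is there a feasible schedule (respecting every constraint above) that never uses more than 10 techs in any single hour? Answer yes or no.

yes

Schedule T1@1, T2@3, T3@1, T4@1: h1:10  h2:7  h3:9  h4:9 — peak 10 ≤ 10.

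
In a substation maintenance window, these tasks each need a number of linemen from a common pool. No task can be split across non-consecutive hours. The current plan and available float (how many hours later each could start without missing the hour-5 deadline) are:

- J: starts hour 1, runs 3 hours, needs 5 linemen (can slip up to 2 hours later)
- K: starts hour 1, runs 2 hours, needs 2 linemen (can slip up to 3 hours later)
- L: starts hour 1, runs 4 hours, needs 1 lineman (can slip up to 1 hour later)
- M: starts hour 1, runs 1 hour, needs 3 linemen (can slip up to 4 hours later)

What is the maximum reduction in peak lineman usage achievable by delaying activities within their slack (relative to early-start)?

Early-start peak: h1:11  h2:8  h3:6  h4:1  h5:0 ⇒ 11.
Leveled (J@1, K@4, L@1, M@4): h1:6  h2:6  h3:6  h4:6  h5:2 ⇒ 6.
Reduction 11 − 6 = 5.

5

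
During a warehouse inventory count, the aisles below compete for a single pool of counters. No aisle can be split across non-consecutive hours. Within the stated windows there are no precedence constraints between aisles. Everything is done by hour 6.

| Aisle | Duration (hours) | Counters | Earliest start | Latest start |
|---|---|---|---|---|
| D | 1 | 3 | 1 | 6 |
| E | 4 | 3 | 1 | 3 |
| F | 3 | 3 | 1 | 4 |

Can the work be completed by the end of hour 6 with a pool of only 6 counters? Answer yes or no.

yes

Schedule D@1, E@1, F@2: h1:6  h2:6  h3:6  h4:6  h5:0  h6:0 — peak 6 ≤ 6.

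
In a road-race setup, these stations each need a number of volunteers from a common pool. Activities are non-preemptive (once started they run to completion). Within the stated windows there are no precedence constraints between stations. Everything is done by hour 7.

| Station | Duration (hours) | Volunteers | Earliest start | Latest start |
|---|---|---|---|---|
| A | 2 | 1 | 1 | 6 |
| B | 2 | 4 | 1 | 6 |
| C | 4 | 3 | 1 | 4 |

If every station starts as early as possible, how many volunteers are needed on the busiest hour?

8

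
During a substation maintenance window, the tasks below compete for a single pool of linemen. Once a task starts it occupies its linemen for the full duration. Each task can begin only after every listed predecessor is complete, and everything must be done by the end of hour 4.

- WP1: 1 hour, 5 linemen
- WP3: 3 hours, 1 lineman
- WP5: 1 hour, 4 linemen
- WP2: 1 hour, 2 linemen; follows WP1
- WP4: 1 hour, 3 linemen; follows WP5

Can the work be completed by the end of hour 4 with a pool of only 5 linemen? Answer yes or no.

yes

Schedule WP1@1, WP3@2, WP5@2, WP2@3, WP4@4: h1:5  h2:5  h3:3  h4:4 — peak 5 ≤ 5.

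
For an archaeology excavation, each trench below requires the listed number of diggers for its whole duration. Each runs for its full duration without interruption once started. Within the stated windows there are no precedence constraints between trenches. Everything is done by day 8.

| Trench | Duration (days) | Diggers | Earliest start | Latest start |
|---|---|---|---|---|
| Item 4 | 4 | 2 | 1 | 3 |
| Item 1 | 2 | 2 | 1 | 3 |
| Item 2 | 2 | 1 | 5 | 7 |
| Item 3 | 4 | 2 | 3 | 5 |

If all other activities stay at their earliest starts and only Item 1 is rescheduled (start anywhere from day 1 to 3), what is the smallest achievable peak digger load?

4

Item 1@1: d1:4  d2:4  d3:4  d4:4  d5:3  d6:3  d7:0  d8:0 → peak 4
Item 1@2: d1:2  d2:4  d3:6  d4:4  d5:3  d6:3  d7:0  d8:0 → peak 6
Item 1@3: d1:2  d2:2  d3:6  d4:6  d5:3  d6:3  d7:0  d8:0 → peak 6
Best is Item 1@1, peak 4.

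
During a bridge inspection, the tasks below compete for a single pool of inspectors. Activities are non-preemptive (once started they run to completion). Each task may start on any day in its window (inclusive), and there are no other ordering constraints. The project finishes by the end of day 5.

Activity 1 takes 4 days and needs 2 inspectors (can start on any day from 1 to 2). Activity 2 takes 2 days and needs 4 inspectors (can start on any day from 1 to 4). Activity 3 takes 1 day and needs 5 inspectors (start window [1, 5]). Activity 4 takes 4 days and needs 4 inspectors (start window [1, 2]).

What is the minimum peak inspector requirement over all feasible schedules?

10

Early-start (Activity 1@1, Activity 2@1, Activity 3@1, Activity 4@1) gives peak 15: d1:15  d2:10  d3:6  d4:6  d5:0.
Shift Activity 3→5.
Schedule Activity 1@1, Activity 2@1, Activity 3@5, Activity 4@1: d1:10  d2:10  d3:6  d4:6  d5:5 — peak 10.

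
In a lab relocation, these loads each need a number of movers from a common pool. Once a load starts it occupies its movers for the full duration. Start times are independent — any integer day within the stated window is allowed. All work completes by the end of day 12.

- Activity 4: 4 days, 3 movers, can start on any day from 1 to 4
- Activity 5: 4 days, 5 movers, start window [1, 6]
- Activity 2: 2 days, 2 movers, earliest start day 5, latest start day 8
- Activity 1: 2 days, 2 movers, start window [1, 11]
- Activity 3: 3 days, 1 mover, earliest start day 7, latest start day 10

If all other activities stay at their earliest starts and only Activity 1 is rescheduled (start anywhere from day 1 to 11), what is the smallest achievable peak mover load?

Activity 1@1: d1:10  d2:10  d3:8  d4:8  d5:2  d6:2  d7:1  d8:1  d9:1  d10:0  d11:0  d12:0 → peak 10
Activity 1@2: d1:8  d2:10  d3:10  d4:8  d5:2  d6:2  d7:1  d8:1  d9:1  d10:0  d11:0  d12:0 → peak 10
Activity 1@3: d1:8  d2:8  d3:10  d4:10  d5:2  d6:2  d7:1  d8:1  d9:1  d10:0  d11:0  d12:0 → peak 10
Activity 1@4: d1:8  d2:8  d3:8  d4:10  d5:4  d6:2  d7:1  d8:1  d9:1  d10:0  d11:0  d12:0 → peak 10
Activity 1@5: d1:8  d2:8  d3:8  d4:8  d5:4  d6:4  d7:1  d8:1  d9:1  d10:0  d11:0  d12:0 → peak 8
Activity 1@6: d1:8  d2:8  d3:8  d4:8  d5:2  d6:4  d7:3  d8:1  d9:1  d10:0  d11:0  d12:0 → peak 8
Activity 1@7: d1:8  d2:8  d3:8  d4:8  d5:2  d6:2  d7:3  d8:3  d9:1  d10:0  d11:0  d12:0 → peak 8
Activity 1@8: d1:8  d2:8  d3:8  d4:8  d5:2  d6:2  d7:1  d8:3  d9:3  d10:0  d11:0  d12:0 → peak 8
Activity 1@9: d1:8  d2:8  d3:8  d4:8  d5:2  d6:2  d7:1  d8:1  d9:3  d10:2  d11:0  d12:0 → peak 8
Activity 1@10: d1:8  d2:8  d3:8  d4:8  d5:2  d6:2  d7:1  d8:1  d9:1  d10:2  d11:2  d12:0 → peak 8
Activity 1@11: d1:8  d2:8  d3:8  d4:8  d5:2  d6:2  d7:1  d8:1  d9:1  d10:0  d11:2  d12:2 → peak 8
Best is Activity 1@5, peak 8.

8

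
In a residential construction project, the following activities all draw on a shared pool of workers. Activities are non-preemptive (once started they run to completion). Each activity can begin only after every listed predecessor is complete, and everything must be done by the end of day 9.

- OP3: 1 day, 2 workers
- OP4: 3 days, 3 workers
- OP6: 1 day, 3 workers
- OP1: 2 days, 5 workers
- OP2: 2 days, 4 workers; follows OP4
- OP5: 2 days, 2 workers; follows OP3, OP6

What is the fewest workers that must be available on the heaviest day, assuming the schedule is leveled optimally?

Early-start (OP3@1, OP4@1, OP6@1, OP1@1, OP2@4, OP5@2) gives peak 13: d1:13  d2:10  d3:5  d4:4  d5:4  d6:0  d7:0  d8:0  d9:0.
Shift OP4→2, OP1→5, OP2→7.
Schedule OP3@1, OP4@2, OP6@1, OP1@5, OP2@7, OP5@2: d1:5  d2:5  d3:5  d4:3  d5:5  d6:5  d7:4  d8:4  d9:0 — peak 5.

5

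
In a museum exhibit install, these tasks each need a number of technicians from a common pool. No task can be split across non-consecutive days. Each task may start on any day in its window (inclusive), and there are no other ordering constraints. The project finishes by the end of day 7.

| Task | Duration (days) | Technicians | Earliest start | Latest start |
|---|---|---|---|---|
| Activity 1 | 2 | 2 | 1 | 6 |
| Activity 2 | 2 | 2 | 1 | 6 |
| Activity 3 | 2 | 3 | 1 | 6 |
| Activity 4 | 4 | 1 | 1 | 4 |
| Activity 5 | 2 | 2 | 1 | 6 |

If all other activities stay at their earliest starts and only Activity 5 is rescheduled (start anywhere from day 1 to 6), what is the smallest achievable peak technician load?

8

Activity 5@1: d1:10  d2:10  d3:1  d4:1  d5:0  d6:0  d7:0 → peak 10
Activity 5@2: d1:8  d2:10  d3:3  d4:1  d5:0  d6:0  d7:0 → peak 10
Activity 5@3: d1:8  d2:8  d3:3  d4:3  d5:0  d6:0  d7:0 → peak 8
Activity 5@4: d1:8  d2:8  d3:1  d4:3  d5:2  d6:0  d7:0 → peak 8
Activity 5@5: d1:8  d2:8  d3:1  d4:1  d5:2  d6:2  d7:0 → peak 8
Activity 5@6: d1:8  d2:8  d3:1  d4:1  d5:0  d6:2  d7:2 → peak 8
Best is Activity 5@3, peak 8.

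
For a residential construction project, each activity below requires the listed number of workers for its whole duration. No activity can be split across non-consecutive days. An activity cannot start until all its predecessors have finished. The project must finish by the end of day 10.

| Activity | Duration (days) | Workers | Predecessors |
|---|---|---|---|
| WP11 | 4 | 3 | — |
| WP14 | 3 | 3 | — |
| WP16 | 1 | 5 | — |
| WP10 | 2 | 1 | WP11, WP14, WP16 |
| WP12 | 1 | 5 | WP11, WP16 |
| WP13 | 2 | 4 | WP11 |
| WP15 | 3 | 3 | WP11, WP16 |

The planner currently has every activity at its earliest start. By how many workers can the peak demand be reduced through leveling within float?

6

Early-start peak: d1:11  d2:6  d3:6  d4:3  d5:13  d6:8  d7:3  d8:0  d9:0  d10:0 ⇒ 13.
Leveled (WP11@1, WP14@1, WP16@5, WP10@6, WP12@6, WP13@7, WP15@8): d1:6  d2:6  d3:6  d4:3  d5:5  d6:6  d7:5  d8:7  d9:3  d10:3 ⇒ 7.
Reduction 13 − 7 = 6.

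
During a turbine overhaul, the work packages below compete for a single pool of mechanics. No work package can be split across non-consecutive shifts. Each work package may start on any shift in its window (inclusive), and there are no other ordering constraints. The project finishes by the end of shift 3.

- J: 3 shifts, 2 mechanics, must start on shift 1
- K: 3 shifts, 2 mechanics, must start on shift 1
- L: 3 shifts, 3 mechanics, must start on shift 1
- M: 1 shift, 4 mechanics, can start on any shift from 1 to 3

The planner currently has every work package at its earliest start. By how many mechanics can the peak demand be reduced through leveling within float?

Early-start peak: s1:11  s2:7  s3:7 ⇒ 11.
Leveled (J@1, K@1, L@1, M@1): s1:11  s2:7  s3:7 ⇒ 11.
Reduction 11 − 11 = 0.

0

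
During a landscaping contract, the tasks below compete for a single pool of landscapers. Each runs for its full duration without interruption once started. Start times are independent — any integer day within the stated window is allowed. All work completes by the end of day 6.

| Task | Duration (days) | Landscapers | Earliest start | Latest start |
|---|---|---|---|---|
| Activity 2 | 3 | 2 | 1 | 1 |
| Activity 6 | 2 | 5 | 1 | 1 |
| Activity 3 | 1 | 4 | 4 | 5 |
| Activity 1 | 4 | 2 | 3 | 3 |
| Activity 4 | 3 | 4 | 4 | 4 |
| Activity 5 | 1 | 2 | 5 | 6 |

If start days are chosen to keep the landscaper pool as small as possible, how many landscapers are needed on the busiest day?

10

Schedule Activity 2@1, Activity 6@1, Activity 3@4, Activity 1@3, Activity 4@4, Activity 5@5: d1:7  d2:7  d3:4  d4:10  d5:8  d6:6 — peak 10.
No arrangement of the 4 feasible schedules does better.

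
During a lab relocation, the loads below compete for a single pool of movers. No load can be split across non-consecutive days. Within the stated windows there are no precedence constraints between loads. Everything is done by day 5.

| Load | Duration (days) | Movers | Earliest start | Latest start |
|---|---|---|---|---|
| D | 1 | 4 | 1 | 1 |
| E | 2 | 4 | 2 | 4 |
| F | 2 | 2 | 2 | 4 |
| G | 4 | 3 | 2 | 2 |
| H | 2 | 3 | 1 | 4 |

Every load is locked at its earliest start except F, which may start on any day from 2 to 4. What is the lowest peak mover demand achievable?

F@2: d1:7  d2:12  d3:9  d4:3  d5:3 → peak 12
F@3: d1:7  d2:10  d3:9  d4:5  d5:3 → peak 10
F@4: d1:7  d2:10  d3:7  d4:5  d5:5 → peak 10
Best is F@3, peak 10.

10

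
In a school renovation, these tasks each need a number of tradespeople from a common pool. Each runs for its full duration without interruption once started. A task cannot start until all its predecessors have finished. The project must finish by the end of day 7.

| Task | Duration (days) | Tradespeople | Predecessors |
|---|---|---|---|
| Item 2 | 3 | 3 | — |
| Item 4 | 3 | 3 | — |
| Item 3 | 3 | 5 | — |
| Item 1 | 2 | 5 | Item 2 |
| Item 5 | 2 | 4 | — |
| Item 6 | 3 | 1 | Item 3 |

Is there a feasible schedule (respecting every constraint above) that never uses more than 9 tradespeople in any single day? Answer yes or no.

Schedule Item 2@1, Item 4@4, Item 3@1, Item 1@4, Item 5@6, Item 6@4: d1:8  d2:8  d3:8  d4:9  d5:9  d6:8  d7:4 — peak 9 ≤ 9.

yes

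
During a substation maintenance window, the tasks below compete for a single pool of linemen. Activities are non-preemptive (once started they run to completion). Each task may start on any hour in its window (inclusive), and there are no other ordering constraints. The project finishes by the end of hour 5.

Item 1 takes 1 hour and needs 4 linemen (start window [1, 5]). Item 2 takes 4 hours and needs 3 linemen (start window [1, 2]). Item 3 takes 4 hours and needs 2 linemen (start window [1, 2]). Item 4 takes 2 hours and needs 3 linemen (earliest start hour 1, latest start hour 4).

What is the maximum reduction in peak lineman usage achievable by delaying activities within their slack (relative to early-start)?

4

Early-start peak: h1:12  h2:8  h3:5  h4:5  h5:0 ⇒ 12.
Leveled (Item 1@1, Item 2@1, Item 3@2, Item 4@2): h1:7  h2:8  h3:8  h4:5  h5:2 ⇒ 8.
Reduction 12 − 8 = 4.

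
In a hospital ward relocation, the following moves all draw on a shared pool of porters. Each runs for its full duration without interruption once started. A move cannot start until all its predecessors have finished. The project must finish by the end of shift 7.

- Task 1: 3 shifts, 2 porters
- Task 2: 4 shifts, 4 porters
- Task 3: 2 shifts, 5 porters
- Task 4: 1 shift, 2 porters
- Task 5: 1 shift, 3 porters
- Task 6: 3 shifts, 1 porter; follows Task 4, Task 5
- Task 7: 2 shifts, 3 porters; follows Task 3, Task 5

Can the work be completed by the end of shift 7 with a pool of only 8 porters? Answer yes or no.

Schedule Task 1@1, Task 2@3, Task 3@1, Task 4@3, Task 5@4, Task 6@5, Task 7@5: s1:7  s2:7  s3:8  s4:7  s5:8  s6:8  s7:1 — peak 8 ≤ 8.

yes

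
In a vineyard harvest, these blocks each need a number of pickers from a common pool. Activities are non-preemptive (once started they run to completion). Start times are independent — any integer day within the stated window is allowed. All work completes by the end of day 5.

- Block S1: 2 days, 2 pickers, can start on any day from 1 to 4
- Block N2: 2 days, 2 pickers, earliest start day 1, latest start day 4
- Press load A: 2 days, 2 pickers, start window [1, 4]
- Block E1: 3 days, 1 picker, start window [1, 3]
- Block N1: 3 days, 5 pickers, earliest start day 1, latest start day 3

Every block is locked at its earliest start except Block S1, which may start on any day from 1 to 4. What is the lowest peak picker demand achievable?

10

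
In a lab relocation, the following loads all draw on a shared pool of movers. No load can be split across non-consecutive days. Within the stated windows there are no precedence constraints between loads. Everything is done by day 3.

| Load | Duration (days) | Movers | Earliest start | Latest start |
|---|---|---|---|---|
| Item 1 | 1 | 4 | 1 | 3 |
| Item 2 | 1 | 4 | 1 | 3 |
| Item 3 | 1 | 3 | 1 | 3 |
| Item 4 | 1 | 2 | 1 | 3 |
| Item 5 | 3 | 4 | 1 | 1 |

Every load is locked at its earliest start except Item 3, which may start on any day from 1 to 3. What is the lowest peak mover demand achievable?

Item 3@1: d1:17  d2:4  d3:4 → peak 17
Item 3@2: d1:14  d2:7  d3:4 → peak 14
Item 3@3: d1:14  d2:4  d3:7 → peak 14
Best is Item 3@2, peak 14.

14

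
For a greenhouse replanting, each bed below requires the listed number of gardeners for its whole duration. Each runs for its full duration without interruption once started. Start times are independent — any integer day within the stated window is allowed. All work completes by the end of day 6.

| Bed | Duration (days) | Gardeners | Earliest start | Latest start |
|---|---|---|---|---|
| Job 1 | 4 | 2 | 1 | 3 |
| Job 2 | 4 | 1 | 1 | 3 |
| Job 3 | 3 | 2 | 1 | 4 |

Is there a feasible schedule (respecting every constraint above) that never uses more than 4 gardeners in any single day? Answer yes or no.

no

The minimum achievable peak is 5; 4 < 5, so no feasible schedule stays within the cap.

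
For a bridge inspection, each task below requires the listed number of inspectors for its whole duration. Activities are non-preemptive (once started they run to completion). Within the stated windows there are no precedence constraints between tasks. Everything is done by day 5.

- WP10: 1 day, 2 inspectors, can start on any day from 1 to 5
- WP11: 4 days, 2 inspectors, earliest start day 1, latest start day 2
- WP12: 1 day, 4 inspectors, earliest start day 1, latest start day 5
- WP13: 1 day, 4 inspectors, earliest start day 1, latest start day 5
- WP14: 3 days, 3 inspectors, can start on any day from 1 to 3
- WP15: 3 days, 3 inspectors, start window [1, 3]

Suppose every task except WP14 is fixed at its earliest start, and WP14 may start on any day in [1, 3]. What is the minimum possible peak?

15

WP14@1: d1:18  d2:8  d3:8  d4:2  d5:0 → peak 18
WP14@2: d1:15  d2:8  d3:8  d4:5  d5:0 → peak 15
WP14@3: d1:15  d2:5  d3:8  d4:5  d5:3 → peak 15
Best is WP14@2, peak 15.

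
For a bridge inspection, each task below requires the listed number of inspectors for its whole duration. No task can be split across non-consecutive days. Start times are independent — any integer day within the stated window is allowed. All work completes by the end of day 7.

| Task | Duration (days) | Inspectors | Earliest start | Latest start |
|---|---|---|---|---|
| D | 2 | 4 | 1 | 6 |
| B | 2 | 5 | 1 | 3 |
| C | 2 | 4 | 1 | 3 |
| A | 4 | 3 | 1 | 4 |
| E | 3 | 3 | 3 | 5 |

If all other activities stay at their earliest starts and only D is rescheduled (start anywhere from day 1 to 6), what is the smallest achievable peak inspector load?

D@1: d1:16  d2:16  d3:6  d4:6  d5:3  d6:0  d7:0 → peak 16
D@2: d1:12  d2:16  d3:10  d4:6  d5:3  d6:0  d7:0 → peak 16
D@3: d1:12  d2:12  d3:10  d4:10  d5:3  d6:0  d7:0 → peak 12
D@4: d1:12  d2:12  d3:6  d4:10  d5:7  d6:0  d7:0 → peak 12
D@5: d1:12  d2:12  d3:6  d4:6  d5:7  d6:4  d7:0 → peak 12
D@6: d1:12  d2:12  d3:6  d4:6  d5:3  d6:4  d7:4 → peak 12
Best is D@3, peak 12.

12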